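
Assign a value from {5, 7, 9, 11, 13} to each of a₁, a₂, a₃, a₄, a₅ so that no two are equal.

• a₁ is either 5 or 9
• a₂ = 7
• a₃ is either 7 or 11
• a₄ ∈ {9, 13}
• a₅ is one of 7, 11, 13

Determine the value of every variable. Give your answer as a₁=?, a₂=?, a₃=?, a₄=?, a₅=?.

a₂'s domain is down to {7}, so a₂ = 7. Remove 7 from a₃, a₅.
a₃'s domain is down to {11}, so a₃ = 11. Remove 11 from a₅.
a₅ has just one choice, so a₅ = 13. Strike 13 from a₄.
That leaves a₄ = 9. Strike 9 from a₁.
a₁ has just one choice, so a₁ = 5.

a₁=5, a₂=7, a₃=11, a₄=9, a₅=13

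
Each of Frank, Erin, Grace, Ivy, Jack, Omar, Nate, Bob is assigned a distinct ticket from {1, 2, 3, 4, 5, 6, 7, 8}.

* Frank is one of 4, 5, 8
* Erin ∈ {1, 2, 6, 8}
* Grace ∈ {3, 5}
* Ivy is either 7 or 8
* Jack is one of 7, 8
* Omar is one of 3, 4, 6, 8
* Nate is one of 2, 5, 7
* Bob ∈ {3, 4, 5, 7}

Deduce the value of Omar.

Among the 8 variables, 1 fits only Erin (and all 8 values in {1, 2, 3, 4, 5, 6, 7, 8} must be used), so Erin = 1.
The 7 still-open variables draw from only 7 values {2, 3, 4, 5, 6, 7, 8}, so each is used; only Nate can be 2, hence Nate = 2.
The 6 still-open variables together cover exactly {3, 4, 5, 6, 7, 8} — 6 values for 6 variables — and 6 appears only in Omar's list, so Omar = 6.

6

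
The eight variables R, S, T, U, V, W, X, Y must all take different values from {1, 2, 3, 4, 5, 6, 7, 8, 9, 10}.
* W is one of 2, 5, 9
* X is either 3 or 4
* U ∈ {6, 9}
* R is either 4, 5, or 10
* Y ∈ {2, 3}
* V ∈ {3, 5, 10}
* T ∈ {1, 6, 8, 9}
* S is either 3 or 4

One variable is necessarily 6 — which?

U

The 2 variables S and X are confined to {3, 4}, which locks those values in; drop them from R, V, Y.
That leaves Y = 2. So W can't be 2.
The 2 variables R and V are confined to {5, 10}, which locks those values in; drop them from W.
W must be 9 (only option left). Eliminate 9 elsewhere: T, U.
So 6 goes to U.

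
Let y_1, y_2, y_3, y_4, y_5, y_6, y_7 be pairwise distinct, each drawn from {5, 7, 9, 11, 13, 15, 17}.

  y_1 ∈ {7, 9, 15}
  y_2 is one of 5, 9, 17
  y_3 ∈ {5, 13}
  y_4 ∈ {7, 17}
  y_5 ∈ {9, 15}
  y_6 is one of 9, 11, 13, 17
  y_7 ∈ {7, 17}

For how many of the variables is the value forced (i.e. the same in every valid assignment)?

3

The 7 variables draw from only 7 values {5, 7, 9, 11, 13, 15, 17}, so each is used; only y_6 can be 11, hence y_6 = 11.
The 6 still-open variables draw from only 6 values {5, 7, 9, 13, 15, 17}, so each is used; only y_3 can be 13, hence y_3 = 13.
The 5 still-open variables together cover exactly {5, 7, 9, 15, 17} — 5 values for 5 variables — and 5 appears only in y_2's list, so y_2 = 5.
y_4 and y_7 share exactly the 2 values {7, 17}; by pigeonhole those values go to them, so strike 7, 17 from y_1.
Determined: y_2=5, y_3=13, y_6=11. The other variables each still have more than one consistent value. That makes 3.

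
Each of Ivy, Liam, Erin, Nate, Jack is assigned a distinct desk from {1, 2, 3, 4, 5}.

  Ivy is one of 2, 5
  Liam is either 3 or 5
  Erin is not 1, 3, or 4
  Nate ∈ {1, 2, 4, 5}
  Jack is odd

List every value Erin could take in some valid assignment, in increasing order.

Among the 5 variables, 4 fits only Nate (and all 5 values in {1, 2, 3, 4, 5} must be used), so Nate = 4.
The 4 still-open variables draw from only 4 values {1, 2, 3, 5}, so each is used; only Jack can be 1, hence Jack = 1.
The 3 still-open variables together cover exactly {2, 3, 5} — 3 values for 3 variables — and 3 appears only in Liam's list, so Liam = 3.
No further eliminations apply; Erin can still be any of 2, 5.

2, 5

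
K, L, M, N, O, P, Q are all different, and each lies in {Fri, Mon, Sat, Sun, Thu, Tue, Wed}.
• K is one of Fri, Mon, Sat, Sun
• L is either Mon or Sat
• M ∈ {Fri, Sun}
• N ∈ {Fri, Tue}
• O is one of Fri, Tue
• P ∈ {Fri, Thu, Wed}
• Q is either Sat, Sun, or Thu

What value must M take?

Sun

The 7 variables draw from only 7 values {Fri, Mon, Sat, Sun, Thu, Tue, Wed}, so each is used; only P can be Wed, hence P = Wed.
The 6 still-open variables together cover exactly {Fri, Mon, Sat, Sun, Thu, Tue} — 6 values for 6 variables — and Thu appears only in Q's list, so Q = Thu.
The 2 variables N and O are confined to {Fri, Tue}, which locks those values in; drop them from K, M.
So M = Sun.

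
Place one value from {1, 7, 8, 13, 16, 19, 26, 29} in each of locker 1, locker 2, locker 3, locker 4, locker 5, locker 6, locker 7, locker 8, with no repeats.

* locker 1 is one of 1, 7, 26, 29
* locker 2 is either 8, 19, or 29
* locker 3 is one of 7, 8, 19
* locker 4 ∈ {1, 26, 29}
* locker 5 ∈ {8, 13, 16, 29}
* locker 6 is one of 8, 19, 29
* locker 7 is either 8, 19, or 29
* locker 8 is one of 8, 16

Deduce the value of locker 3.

The 8 variables draw from only 8 values {1, 7, 8, 13, 16, 19, 26, 29}, so each is used; only locker 5 can be 13, hence locker 5 = 13.
Among the 7 still-open variables, 16 fits only locker 8 (and all 7 values in {1, 7, 8, 16, 19, 26, 29} must be used), so locker 8 = 16.
locker 2, locker 6, locker 7 between them cover only {8, 19, 29} — a naked triple. Remove those values from locker 1, locker 3, locker 4.
So locker 3 = 7.

7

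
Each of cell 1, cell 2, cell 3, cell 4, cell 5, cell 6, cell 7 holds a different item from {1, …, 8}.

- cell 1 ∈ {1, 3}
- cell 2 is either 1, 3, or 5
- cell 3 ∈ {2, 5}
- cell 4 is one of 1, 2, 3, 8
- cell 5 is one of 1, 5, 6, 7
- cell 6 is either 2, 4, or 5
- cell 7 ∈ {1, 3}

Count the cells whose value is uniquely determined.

4

cell 1 and cell 7 share exactly the 2 values {1, 3}; by pigeonhole those values go to them, so strike 1, 3 from cell 2, cell 4, cell 5.
cell 2 must be 5 (only option left). Remove 5 from cell 3, cell 5, cell 6.
cell 3 has just one choice, so cell 3 = 2. So cell 4, cell 6 can't be 2.
cell 4 has just one choice, so cell 4 = 8.
That leaves cell 6 = 4.
Determined: cell 2=5, cell 3=2, cell 4=8, cell 6=4. The other cells each still have more than one consistent value. That makes 4.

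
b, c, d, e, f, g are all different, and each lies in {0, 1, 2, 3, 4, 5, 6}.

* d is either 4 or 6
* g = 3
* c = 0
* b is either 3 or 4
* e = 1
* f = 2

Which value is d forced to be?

6

c's domain is down to {0}, so c = 0.
e must be 1 (only option left).
That leaves f = 2.
g's domain is down to {3}, so g = 3. Strike 3 from b.
b must be 4 (only option left). Remove 4 from d.
So d = 6.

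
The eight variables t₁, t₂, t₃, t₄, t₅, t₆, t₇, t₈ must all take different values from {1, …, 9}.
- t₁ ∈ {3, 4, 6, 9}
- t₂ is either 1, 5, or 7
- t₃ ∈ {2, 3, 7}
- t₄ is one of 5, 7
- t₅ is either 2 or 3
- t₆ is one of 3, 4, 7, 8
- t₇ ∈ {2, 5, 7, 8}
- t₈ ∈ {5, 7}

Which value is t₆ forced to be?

The 2 variables t₄ and t₈ are confined to {5, 7}, which locks those values in; drop them from t₂, t₃, t₆, t₇.
t₂ has just one choice, so t₂ = 1.
t₃ and t₅ between them cover only {2, 3} — a naked pair. Remove those values from t₁, t₆, t₇.
t₇ must be 8 (only option left). Remove 8 from t₆.
So t₆ = 4.

4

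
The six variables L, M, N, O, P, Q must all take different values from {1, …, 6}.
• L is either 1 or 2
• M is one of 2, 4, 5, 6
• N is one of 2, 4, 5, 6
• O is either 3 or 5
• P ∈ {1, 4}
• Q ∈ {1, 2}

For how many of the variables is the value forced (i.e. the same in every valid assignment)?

2

Among the 6 variables, 3 fits only O (and all 6 values in {1, 2, 3, 4, 5, 6} must be used), so O = 3.
L and Q share exactly the 2 values {1, 2}; by pigeonhole those values go to them, so strike 1, 2 from M, N, P.
P's domain is down to {4}, so P = 4. Remove 4 from M, N.
Determined: O=3, P=4. The other variables each still have more than one consistent value. That makes 2.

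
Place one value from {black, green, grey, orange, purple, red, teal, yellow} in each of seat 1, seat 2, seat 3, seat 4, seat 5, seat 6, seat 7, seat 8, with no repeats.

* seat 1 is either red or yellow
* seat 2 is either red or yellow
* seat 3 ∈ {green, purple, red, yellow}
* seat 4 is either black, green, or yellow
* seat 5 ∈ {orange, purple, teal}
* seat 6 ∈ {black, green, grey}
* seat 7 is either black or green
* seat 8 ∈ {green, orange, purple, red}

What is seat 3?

purple

Among the 8 variables, grey fits only seat 6 (and all 8 values in {black, green, grey, orange, purple, red, teal, yellow} must be used), so seat 6 = grey.
The 7 still-open variables together cover exactly {black, green, orange, purple, red, teal, yellow} — 7 values for 7 variables — and teal appears only in seat 5's list, so seat 5 = teal.
The 6 still-open variables draw from only 6 values {black, green, orange, purple, red, yellow}, so each is used; only seat 8 can be orange, hence seat 8 = orange.
The 5 still-open variables together cover exactly {black, green, purple, red, yellow} — 5 values for 5 variables — and purple appears only in seat 3's list, so seat 3 = purple.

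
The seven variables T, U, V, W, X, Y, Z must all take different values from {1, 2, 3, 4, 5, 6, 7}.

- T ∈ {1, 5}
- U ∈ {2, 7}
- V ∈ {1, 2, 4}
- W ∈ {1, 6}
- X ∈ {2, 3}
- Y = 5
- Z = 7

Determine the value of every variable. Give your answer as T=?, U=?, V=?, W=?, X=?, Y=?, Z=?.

Y has just one choice, so Y = 5. So T can't be 5.
Z has just one choice, so Z = 7. Strike 7 from U.
T has just one choice, so T = 1. Remove 1 from V, W.
That leaves U = 2. So V, X can't be 2.
V must be 4 (only option left).
W has just one choice, so W = 6.
X must be 3 (only option left).

T=1, U=2, V=4, W=6, X=3, Y=5, Z=7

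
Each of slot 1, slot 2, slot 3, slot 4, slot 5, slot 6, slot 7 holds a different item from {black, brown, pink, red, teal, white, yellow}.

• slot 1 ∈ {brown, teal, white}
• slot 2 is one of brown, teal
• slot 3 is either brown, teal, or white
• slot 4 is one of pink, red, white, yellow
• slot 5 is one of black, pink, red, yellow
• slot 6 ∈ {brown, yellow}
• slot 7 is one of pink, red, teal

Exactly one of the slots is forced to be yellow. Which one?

slot 6

Among the 7 variables, black fits only slot 5 (and all 7 values in {black, brown, pink, red, teal, white, yellow} must be used), so slot 5 = black.
slot 1, slot 2, slot 3 between them cover only {brown, teal, white} — a naked triple. Remove those values from slot 4, slot 6, slot 7.
So yellow goes to slot 6.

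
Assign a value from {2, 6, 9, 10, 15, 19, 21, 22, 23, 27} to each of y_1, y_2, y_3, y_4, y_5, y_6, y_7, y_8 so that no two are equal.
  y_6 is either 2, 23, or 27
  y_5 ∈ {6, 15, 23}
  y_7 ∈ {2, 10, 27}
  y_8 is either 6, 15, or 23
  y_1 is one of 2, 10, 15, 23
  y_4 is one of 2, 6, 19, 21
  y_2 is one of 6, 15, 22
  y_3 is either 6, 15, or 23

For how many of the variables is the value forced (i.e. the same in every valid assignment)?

1

The 3 variables y_3, y_5, y_8 are confined to {6, 15, 23}, which locks those values in; drop them from y_1, y_2, y_4, y_6.
y_2 must be 22 (only option left).
y_1, y_6, y_7 between them cover only {2, 10, 27} — a naked triple. Remove those values from y_4.
Determined: y_2=22. The other variables each still have more than one consistent value. That makes 1.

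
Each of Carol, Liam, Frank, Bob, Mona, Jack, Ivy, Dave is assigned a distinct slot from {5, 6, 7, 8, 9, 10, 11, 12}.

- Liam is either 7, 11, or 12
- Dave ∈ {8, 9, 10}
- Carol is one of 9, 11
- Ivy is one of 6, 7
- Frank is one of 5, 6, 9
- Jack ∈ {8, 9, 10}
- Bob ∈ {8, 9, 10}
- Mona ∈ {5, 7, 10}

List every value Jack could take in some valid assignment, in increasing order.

The 8 variables together cover exactly {5, 6, 7, 8, 9, 10, 11, 12} — 8 values for 8 variables — and 12 appears only in Liam's list, so Liam = 12.
Among the 7 still-open variables, 11 fits only Carol (and all 7 values in {5, 6, 7, 8, 9, 10, 11} must be used), so Carol = 11.
Bob, Jack, Dave between them cover only {8, 9, 10} — a naked triple. Remove those values from Frank, Mona.
No further eliminations apply; Jack can still be any of 8, 9, 10.

8, 9, 10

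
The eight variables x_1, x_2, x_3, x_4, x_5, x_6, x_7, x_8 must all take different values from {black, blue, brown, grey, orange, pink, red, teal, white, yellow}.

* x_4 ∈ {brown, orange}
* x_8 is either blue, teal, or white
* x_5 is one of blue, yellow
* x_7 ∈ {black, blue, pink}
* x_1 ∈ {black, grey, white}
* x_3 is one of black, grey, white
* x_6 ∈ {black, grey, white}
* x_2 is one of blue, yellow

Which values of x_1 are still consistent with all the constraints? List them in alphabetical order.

black, grey, white

The 2 variables x_2 and x_5 are confined to {blue, yellow}, which locks those values in; drop them from x_7, x_8.
The 3 variables x_1, x_3, x_6 are confined to {black, grey, white}, which locks those values in; drop them from x_7, x_8.
x_7's domain is down to {pink}, so x_7 = pink.
x_8's domain is down to {teal}, so x_8 = teal.
No further eliminations apply; x_1 can still be any of black, grey, white.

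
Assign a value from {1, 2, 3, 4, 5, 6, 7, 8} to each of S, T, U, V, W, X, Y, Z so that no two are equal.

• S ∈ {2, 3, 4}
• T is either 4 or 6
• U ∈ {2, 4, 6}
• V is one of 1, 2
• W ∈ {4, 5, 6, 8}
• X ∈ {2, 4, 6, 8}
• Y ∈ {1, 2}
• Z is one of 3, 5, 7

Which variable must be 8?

Among the 8 variables, 7 fits only Z (and all 8 values in {1, 2, 3, 4, 5, 6, 7, 8} must be used), so Z = 7.
Among the 7 still-open variables, 3 fits only S (and all 7 values in {1, 2, 3, 4, 5, 6, 8} must be used), so S = 3.
The 6 still-open variables draw from only 6 values {1, 2, 4, 5, 6, 8}, so each is used; only W can be 5, hence W = 5.
Among the 5 still-open variables, 8 fits only X (and all 5 values in {1, 2, 4, 6, 8} must be used), so X = 8.

X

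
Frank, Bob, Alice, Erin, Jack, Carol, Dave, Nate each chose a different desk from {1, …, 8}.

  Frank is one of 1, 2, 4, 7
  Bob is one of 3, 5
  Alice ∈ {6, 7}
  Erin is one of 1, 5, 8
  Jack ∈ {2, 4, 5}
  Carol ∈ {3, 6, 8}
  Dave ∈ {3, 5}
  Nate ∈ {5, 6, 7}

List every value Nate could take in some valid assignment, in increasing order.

6, 7

Bob and Dave between them cover only {3, 5} — a naked pair. Remove those values from Erin, Jack, Carol, Nate.
Alice and Nate between them cover only {6, 7} — a naked pair. Remove those values from Frank, Carol.
Carol must be 8 (only option left). So Erin can't be 8.
Erin's domain is down to {1}, so Erin = 1. Strike 1 from Frank.
No further eliminations apply; Nate can still be any of 6, 7.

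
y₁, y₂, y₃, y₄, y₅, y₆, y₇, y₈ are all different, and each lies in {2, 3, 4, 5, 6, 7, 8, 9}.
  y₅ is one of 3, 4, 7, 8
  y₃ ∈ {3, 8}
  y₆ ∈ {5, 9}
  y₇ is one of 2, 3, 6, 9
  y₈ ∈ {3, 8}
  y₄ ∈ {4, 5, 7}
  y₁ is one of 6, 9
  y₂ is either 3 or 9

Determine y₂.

The 8 variables draw from only 8 values {2, 3, 4, 5, 6, 7, 8, 9}, so each is used; only y₇ can be 2, hence y₇ = 2.
The 7 still-open variables together cover exactly {3, 4, 5, 6, 7, 8, 9} — 7 values for 7 variables — and 6 appears only in y₁'s list, so y₁ = 6.
y₃ and y₈ between them cover only {3, 8} — a naked pair. Remove those values from y₂, y₅.
So y₂ = 9.

9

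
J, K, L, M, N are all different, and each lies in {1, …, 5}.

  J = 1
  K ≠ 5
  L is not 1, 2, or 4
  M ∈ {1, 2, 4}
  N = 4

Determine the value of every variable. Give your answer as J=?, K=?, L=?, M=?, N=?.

J has just one choice, so J = 1. Remove 1 from K, M.
N's domain is down to {4}, so N = 4. Eliminate 4 elsewhere: K, M.
M's domain is down to {2}, so M = 2. Remove 2 from K.
K has just one choice, so K = 3. Strike 3 from L.
That leaves L = 5.

J=1, K=3, L=5, M=2, N=4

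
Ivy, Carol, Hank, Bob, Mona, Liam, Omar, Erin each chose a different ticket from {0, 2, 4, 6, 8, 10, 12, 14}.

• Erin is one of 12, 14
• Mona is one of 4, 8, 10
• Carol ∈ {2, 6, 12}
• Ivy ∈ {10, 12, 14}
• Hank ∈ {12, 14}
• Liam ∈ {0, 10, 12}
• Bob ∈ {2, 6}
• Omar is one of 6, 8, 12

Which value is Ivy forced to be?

The 8 variables together cover exactly {0, 2, 4, 6, 8, 10, 12, 14} — 8 values for 8 variables — and 0 appears only in Liam's list, so Liam = 0.
Among the 7 still-open variables, 4 fits only Mona (and all 7 values in {2, 4, 6, 8, 10, 12, 14} must be used), so Mona = 4.
The 6 still-open variables together cover exactly {2, 6, 8, 10, 12, 14} — 6 values for 6 variables — and 8 appears only in Omar's list, so Omar = 8.
The 5 still-open variables together cover exactly {2, 6, 10, 12, 14} — 5 values for 5 variables — and 10 appears only in Ivy's list, so Ivy = 10.

10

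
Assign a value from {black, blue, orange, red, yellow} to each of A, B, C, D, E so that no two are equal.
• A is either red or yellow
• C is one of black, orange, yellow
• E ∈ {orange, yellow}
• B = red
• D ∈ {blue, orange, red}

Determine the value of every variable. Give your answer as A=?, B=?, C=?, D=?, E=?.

B's domain is down to {red}, so B = red. Remove red from A, D.
A must be yellow (only option left). Eliminate yellow elsewhere: C, E.
That leaves E = orange. Eliminate orange elsewhere: C, D.
C's domain is down to {black}, so C = black.
D must be blue (only option left).

A=yellow, B=red, C=black, D=blue, E=orange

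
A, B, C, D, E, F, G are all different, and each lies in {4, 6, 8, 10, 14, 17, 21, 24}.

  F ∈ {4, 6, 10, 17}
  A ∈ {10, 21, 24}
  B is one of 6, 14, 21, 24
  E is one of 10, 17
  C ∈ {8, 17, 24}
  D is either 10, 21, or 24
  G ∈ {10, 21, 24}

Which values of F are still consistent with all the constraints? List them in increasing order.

The 3 variables A, D, G are confined to {10, 21, 24}, which locks those values in; drop them from B, C, E, F.
That leaves E = 17. Remove 17 from C, F.
C must be 8 (only option left).
No further eliminations apply; F can still be any of 4, 6.

4, 6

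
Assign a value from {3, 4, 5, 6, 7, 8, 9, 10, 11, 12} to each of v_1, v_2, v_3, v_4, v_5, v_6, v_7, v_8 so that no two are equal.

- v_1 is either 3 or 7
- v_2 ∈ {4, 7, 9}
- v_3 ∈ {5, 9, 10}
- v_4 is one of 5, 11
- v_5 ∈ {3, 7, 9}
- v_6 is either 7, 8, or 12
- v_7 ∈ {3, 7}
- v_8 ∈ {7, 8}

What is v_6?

12

v_1 and v_7 between them cover only {3, 7} — a naked pair. Remove those values from v_2, v_5, v_6, v_8.
That leaves v_5 = 9. Strike 9 from v_2, v_3.
v_8's domain is down to {8}, so v_8 = 8. Eliminate 8 elsewhere: v_6.
So v_6 = 12.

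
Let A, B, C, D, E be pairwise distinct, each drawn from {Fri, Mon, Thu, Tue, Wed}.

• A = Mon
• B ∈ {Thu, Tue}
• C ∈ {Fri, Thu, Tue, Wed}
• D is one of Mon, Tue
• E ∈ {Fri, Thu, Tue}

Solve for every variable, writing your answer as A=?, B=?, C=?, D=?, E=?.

A has just one choice, so A = Mon. Eliminate Mon elsewhere: D.
D must be Tue (only option left). Remove Tue from B, C, E.
That leaves B = Thu. Remove Thu from C, E.
That leaves E = Fri. Strike Fri from C.
C's domain is down to {Wed}, so C = Wed.

A=Mon, B=Thu, C=Wed, D=Tue, E=Fri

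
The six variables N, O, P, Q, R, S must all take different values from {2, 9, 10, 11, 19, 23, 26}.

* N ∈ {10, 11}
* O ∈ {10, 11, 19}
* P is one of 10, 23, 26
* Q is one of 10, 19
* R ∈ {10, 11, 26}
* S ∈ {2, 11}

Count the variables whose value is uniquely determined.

The 6 variables draw from only 6 values {2, 10, 11, 19, 23, 26}, so each is used; only S can be 2, hence S = 2.
The 5 still-open variables together cover exactly {10, 11, 19, 23, 26} — 5 values for 5 variables — and 23 appears only in P's list, so P = 23.
The 4 still-open variables together cover exactly {10, 11, 19, 26} — 4 values for 4 variables — and 26 appears only in R's list, so R = 26.
Determined: P=23, R=26, S=2. The other variables each still have more than one consistent value. That makes 3.

3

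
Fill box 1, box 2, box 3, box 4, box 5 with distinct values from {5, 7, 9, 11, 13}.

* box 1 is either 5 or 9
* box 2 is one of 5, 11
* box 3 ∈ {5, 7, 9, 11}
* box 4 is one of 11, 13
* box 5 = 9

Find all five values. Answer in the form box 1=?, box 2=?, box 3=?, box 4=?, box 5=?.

box 1=5, box 2=11, box 3=7, box 4=13, box 5=9

box 5 must be 9 (only option left). Strike 9 from box 1, box 3.
box 1 has just one choice, so box 1 = 5. Eliminate 5 elsewhere: box 2, box 3.
box 2 must be 11 (only option left). Eliminate 11 elsewhere: box 3, box 4.
box 3's domain is down to {7}, so box 3 = 7.
That leaves box 4 = 13.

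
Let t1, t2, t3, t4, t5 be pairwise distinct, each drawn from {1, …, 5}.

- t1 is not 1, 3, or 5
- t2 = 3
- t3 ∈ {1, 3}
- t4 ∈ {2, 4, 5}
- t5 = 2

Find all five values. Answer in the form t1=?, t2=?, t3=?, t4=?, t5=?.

t2 has just one choice, so t2 = 3. Eliminate 3 elsewhere: t3.
t3's domain is down to {1}, so t3 = 1.
t5's domain is down to {2}, so t5 = 2. Remove 2 from t1, t4.
t1 must be 4 (only option left). Strike 4 from t4.
t4 has just one choice, so t4 = 5.

t1=4, t2=3, t3=1, t4=5, t5=2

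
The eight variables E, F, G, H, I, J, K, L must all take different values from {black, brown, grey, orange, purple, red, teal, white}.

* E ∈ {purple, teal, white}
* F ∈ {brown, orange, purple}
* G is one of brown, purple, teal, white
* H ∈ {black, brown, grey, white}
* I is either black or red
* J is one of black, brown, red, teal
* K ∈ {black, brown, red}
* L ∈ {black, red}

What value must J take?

Among the 8 variables, grey fits only H (and all 8 values in {black, brown, grey, orange, purple, red, teal, white} must be used), so H = grey.
The 7 still-open variables together cover exactly {black, brown, orange, purple, red, teal, white} — 7 values for 7 variables — and orange appears only in F's list, so F = orange.
The 2 variables I and L are confined to {black, red}, which locks those values in; drop them from J, K.
K's domain is down to {brown}, so K = brown. Strike brown from G, J.
So J = teal.

teal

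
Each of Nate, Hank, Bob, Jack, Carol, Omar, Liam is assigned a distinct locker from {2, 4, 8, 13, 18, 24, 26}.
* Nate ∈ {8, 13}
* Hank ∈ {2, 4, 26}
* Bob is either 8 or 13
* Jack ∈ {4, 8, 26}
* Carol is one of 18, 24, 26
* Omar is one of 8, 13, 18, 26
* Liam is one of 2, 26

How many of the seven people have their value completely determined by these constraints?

2

Among the 7 variables, 24 fits only Carol (and all 7 values in {2, 4, 8, 13, 18, 24, 26} must be used), so Carol = 24.
The 6 still-open variables together cover exactly {2, 4, 8, 13, 18, 26} — 6 values for 6 variables — and 18 appears only in Omar's list, so Omar = 18.
The 2 variables Nate and Bob are confined to {8, 13}, which locks those values in; drop them from Jack.
Determined: Carol=24, Omar=18. The other people each still have more than one consistent value. That makes 2.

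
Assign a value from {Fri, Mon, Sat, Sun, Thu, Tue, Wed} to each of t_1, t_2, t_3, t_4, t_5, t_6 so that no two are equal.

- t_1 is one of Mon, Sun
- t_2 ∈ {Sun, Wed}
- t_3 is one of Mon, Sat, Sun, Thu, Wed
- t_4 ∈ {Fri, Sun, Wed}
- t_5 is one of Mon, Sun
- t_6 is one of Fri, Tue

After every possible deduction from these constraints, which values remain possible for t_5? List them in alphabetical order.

t_1 and t_5 share exactly the 2 values {Mon, Sun}; by pigeonhole those values go to them, so strike Mon, Sun from t_2, t_3, t_4.
t_2 must be Wed (only option left). Remove Wed from t_3, t_4.
That leaves t_4 = Fri. Strike Fri from t_6.
t_6 has just one choice, so t_6 = Tue.
No further eliminations apply; t_5 can still be any of Mon, Sun.

Mon, Sun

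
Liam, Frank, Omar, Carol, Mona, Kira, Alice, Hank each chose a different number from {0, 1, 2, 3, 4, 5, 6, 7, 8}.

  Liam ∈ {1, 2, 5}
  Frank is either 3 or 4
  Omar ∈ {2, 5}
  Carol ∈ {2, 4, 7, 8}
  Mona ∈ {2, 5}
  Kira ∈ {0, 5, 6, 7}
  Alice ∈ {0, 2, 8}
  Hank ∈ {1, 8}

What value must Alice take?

0

The 2 variables Omar and Mona are confined to {2, 5}, which locks those values in; drop them from Liam, Carol, Kira, Alice.
Liam has just one choice, so Liam = 1. Eliminate 1 elsewhere: Hank.
Hank has just one choice, so Hank = 8. Strike 8 from Carol, Alice.
So Alice = 0.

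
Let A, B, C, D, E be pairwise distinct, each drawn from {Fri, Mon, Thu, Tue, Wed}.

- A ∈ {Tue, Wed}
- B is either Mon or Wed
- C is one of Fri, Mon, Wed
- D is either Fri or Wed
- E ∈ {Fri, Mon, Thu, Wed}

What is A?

Tue

The 5 variables together cover exactly {Fri, Mon, Thu, Tue, Wed} — 5 values for 5 variables — and Thu appears only in E's list, so E = Thu.
The 4 still-open variables draw from only 4 values {Fri, Mon, Tue, Wed}, so each is used; only A can be Tue, hence A = Tue.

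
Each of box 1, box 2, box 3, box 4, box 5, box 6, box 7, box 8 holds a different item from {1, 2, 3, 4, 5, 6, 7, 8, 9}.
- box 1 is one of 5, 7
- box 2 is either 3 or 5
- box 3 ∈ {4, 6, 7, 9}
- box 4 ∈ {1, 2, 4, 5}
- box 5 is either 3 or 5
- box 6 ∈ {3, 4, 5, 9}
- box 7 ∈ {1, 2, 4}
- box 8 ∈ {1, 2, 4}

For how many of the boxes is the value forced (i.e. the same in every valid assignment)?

The 8 variables draw from only 8 values {1, 2, 3, 4, 5, 6, 7, 9}, so each is used; only box 3 can be 6, hence box 3 = 6.
Among the 7 still-open variables, 7 fits only box 1 (and all 7 values in {1, 2, 3, 4, 5, 7, 9} must be used), so box 1 = 7.
The 6 still-open variables together cover exactly {1, 2, 3, 4, 5, 9} — 6 values for 6 variables — and 9 appears only in box 6's list, so box 6 = 9.
box 2 and box 5 share exactly the 2 values {3, 5}; by pigeonhole those values go to them, so strike 3, 5 from box 4.
Determined: box 1=7, box 3=6, box 6=9. The other boxes each still have more than one consistent value. That makes 3.

3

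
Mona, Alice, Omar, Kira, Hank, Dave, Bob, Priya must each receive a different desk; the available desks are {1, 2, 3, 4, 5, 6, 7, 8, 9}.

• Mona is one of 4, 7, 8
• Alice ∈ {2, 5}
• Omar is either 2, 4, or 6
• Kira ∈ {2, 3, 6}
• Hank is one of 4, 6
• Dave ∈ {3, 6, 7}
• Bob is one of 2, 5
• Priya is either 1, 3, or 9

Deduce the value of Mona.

Alice and Bob share exactly the 2 values {2, 5}; by pigeonhole those values go to them, so strike 2, 5 from Omar, Kira.
Omar and Hank between them cover only {4, 6} — a naked pair. Remove those values from Mona, Kira, Dave.
Kira has just one choice, so Kira = 3. So Dave, Priya can't be 3.
Dave's domain is down to {7}, so Dave = 7. So Mona can't be 7.
So Mona = 8.

8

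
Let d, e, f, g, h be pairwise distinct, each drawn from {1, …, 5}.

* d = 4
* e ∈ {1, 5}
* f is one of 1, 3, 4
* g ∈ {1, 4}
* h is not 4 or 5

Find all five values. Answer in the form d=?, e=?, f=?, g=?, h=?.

d=4, e=5, f=3, g=1, h=2

d's domain is down to {4}, so d = 4. Strike 4 from f, g.
g's domain is down to {1}, so g = 1. Strike 1 from e, f, h.
e has just one choice, so e = 5.
f must be 3 (only option left). Strike 3 from h.
h's domain is down to {2}, so h = 2.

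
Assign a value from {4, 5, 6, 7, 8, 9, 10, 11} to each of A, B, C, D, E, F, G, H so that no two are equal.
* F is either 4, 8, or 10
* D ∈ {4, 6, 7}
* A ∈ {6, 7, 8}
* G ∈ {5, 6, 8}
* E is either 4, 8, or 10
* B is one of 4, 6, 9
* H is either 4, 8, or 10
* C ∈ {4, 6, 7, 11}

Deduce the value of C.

11

The 8 variables together cover exactly {4, 5, 6, 7, 8, 9, 10, 11} — 8 values for 8 variables — and 5 appears only in G's list, so G = 5.
The 7 still-open variables draw from only 7 values {4, 6, 7, 8, 9, 10, 11}, so each is used; only B can be 9, hence B = 9.
Among the 6 still-open variables, 11 fits only C (and all 6 values in {4, 6, 7, 8, 10, 11} must be used), so C = 11.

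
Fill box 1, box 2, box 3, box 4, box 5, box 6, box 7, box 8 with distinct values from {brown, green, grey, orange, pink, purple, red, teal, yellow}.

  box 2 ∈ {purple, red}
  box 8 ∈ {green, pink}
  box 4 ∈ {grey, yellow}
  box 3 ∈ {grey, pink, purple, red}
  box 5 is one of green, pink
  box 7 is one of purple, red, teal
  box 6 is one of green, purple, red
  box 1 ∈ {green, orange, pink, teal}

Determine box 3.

grey

The 8 variables together cover exactly {green, grey, orange, pink, purple, red, teal, yellow} — 8 values for 8 variables — and orange appears only in box 1's list, so box 1 = orange.
The 7 still-open variables draw from only 7 values {green, grey, pink, purple, red, teal, yellow}, so each is used; only box 7 can be teal, hence box 7 = teal.
Among the 6 still-open variables, yellow fits only box 4 (and all 6 values in {green, grey, pink, purple, red, yellow} must be used), so box 4 = yellow.
The 5 still-open variables draw from only 5 values {green, grey, pink, purple, red}, so each is used; only box 3 can be grey, hence box 3 = grey.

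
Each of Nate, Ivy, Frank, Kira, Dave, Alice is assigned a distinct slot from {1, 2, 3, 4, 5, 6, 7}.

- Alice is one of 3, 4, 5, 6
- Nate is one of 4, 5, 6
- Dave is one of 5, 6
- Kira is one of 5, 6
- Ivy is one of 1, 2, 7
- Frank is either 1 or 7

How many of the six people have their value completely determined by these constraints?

2

Kira and Dave share exactly the 2 values {5, 6}; by pigeonhole those values go to them, so strike 5, 6 from Nate, Alice.
That leaves Nate = 4. Remove 4 from Alice.
Alice has just one choice, so Alice = 3.
Determined: Nate=4, Alice=3. The other people each still have more than one consistent value. That makes 2.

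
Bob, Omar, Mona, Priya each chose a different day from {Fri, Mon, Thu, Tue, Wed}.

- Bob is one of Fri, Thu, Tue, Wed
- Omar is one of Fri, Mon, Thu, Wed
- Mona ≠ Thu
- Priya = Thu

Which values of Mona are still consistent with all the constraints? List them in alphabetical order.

Priya has just one choice, so Priya = Thu. Remove Thu from Bob, Omar.
No further eliminations apply; Mona can still be any of Fri, Mon, Tue, Wed.

Fri, Mon, Tue, Wed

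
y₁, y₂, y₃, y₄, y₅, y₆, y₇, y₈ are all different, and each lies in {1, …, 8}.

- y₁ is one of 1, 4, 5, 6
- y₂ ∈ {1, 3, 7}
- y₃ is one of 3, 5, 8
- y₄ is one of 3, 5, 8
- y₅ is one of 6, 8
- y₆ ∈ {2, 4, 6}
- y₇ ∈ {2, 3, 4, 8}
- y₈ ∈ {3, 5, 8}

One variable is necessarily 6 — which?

y₅

Among the 8 variables, 7 fits only y₂ (and all 8 values in {1, 2, 3, 4, 5, 6, 7, 8} must be used), so y₂ = 7.
The 7 still-open variables draw from only 7 values {1, 2, 3, 4, 5, 6, 8}, so each is used; only y₁ can be 1, hence y₁ = 1.
y₃, y₄, y₈ share exactly the 3 values {3, 5, 8}; by pigeonhole those values go to them, so strike 3, 5, 8 from y₅, y₇.
So 6 goes to y₅.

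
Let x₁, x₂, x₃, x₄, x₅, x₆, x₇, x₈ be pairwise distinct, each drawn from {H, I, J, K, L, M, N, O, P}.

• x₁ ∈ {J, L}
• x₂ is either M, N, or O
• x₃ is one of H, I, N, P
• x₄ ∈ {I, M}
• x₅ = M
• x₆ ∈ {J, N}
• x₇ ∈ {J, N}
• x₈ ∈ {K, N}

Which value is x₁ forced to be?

x₅ has just one choice, so x₅ = M. Eliminate M elsewhere: x₂, x₄.
x₄ must be I (only option left). So x₃ can't be I.
The 2 variables x₆ and x₇ are confined to {J, N}, which locks those values in; drop them from x₁, x₂, x₃, x₈.
So x₁ = L.

L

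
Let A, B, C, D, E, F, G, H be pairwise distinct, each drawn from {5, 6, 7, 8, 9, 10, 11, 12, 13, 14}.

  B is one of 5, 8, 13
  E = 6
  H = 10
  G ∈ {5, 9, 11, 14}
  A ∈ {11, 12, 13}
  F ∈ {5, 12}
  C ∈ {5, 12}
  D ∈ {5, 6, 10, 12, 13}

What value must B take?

E must be 6 (only option left). So D can't be 6.
H's domain is down to {10}, so H = 10. Strike 10 from D.
C and F share exactly the 2 values {5, 12}; by pigeonhole those values go to them, so strike 5, 12 from A, B, D, G.
D's domain is down to {13}, so D = 13. Strike 13 from A, B.
So B = 8.

8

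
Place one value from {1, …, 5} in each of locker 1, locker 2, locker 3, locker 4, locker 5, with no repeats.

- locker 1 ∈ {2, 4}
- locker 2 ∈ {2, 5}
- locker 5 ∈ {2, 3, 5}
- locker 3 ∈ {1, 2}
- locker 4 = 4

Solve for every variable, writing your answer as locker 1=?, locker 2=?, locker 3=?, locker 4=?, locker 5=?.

locker 1=2, locker 2=5, locker 3=1, locker 4=4, locker 5=3

locker 4 must be 4 (only option left). Remove 4 from locker 1.
locker 1 has just one choice, so locker 1 = 2. Strike 2 from locker 2, locker 3, locker 5.
That leaves locker 2 = 5. So locker 5 can't be 5.
locker 3 has just one choice, so locker 3 = 1.
locker 5 must be 3 (only option left).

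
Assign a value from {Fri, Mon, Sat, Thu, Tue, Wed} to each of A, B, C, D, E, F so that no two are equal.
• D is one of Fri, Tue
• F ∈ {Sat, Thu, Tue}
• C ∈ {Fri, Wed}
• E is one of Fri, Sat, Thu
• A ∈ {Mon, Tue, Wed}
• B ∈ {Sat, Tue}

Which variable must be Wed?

C

The 6 variables draw from only 6 values {Fri, Mon, Sat, Thu, Tue, Wed}, so each is used; only A can be Mon, hence A = Mon.
The 5 still-open variables together cover exactly {Fri, Sat, Thu, Tue, Wed} — 5 values for 5 variables — and Wed appears only in C's list, so C = Wed.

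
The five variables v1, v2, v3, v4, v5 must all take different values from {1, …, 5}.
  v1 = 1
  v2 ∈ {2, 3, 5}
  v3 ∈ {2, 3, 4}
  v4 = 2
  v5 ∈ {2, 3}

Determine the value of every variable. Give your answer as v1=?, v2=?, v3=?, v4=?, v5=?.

v1 must be 1 (only option left).
That leaves v4 = 2. Eliminate 2 elsewhere: v2, v3, v5.
v5 must be 3 (only option left). Strike 3 from v2, v3.
v2's domain is down to {5}, so v2 = 5.
That leaves v3 = 4.

v1=1, v2=5, v3=4, v4=2, v5=3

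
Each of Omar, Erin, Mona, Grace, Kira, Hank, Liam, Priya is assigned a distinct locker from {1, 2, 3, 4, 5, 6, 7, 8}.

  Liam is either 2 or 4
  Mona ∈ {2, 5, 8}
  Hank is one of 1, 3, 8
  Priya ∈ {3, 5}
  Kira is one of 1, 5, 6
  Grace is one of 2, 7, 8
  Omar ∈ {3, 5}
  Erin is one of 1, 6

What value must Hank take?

8

The 8 variables together cover exactly {1, 2, 3, 4, 5, 6, 7, 8} — 8 values for 8 variables — and 4 appears only in Liam's list, so Liam = 4.
The 7 still-open variables together cover exactly {1, 2, 3, 5, 6, 7, 8} — 7 values for 7 variables — and 7 appears only in Grace's list, so Grace = 7.
Among the 6 still-open variables, 2 fits only Mona (and all 6 values in {1, 2, 3, 5, 6, 8} must be used), so Mona = 2.
The 5 still-open variables draw from only 5 values {1, 3, 5, 6, 8}, so each is used; only Hank can be 8, hence Hank = 8.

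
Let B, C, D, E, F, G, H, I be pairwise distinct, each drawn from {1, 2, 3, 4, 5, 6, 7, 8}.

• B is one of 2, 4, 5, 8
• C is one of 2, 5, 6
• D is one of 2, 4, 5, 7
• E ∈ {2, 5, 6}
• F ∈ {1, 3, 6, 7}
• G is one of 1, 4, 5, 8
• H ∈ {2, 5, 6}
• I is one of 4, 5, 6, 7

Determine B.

The 8 variables draw from only 8 values {1, 2, 3, 4, 5, 6, 7, 8}, so each is used; only F can be 3, hence F = 3.
The 7 still-open variables draw from only 7 values {1, 2, 4, 5, 6, 7, 8}, so each is used; only G can be 1, hence G = 1.
Among the 6 still-open variables, 8 fits only B (and all 6 values in {2, 4, 5, 6, 7, 8} must be used), so B = 8.

8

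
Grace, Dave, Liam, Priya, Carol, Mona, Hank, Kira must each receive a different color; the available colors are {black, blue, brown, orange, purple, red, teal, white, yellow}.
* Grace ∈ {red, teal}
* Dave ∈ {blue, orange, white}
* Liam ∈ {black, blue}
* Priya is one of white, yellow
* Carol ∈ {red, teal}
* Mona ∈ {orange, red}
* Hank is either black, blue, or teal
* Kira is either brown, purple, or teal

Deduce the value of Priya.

Grace and Carol between them cover only {red, teal} — a naked pair. Remove those values from Mona, Hank, Kira.
That leaves Mona = orange. Remove orange from Dave.
The 2 variables Liam and Hank are confined to {black, blue}, which locks those values in; drop them from Dave.
Dave's domain is down to {white}, so Dave = white. Eliminate white elsewhere: Priya.
So Priya = yellow.

yellow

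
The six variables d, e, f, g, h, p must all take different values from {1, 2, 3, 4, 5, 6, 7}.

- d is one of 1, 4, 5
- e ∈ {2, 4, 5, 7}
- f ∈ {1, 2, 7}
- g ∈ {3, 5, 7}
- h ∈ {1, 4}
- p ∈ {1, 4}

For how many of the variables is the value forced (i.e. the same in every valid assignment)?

2

Among the 6 variables, 3 fits only g (and all 6 values in {1, 2, 3, 4, 5, 7} must be used), so g = 3.
h and p share exactly the 2 values {1, 4}; by pigeonhole those values go to them, so strike 1, 4 from d, e, f.
That leaves d = 5. Strike 5 from e.
Determined: d=5, g=3. The other variables each still have more than one consistent value. That makes 2.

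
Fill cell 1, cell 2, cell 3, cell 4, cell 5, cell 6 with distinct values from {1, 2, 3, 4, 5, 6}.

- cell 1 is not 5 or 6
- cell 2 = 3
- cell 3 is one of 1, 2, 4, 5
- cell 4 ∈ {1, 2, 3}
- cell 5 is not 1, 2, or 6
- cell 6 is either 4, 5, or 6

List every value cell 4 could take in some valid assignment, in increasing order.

1, 2

cell 2 has just one choice, so cell 2 = 3. Strike 3 from cell 1, cell 4, cell 5.
Among the 5 still-open variables, 6 fits only cell 6 (and all 5 values in {1, 2, 4, 5, 6} must be used), so cell 6 = 6.
No further eliminations apply; cell 4 can still be any of 1, 2.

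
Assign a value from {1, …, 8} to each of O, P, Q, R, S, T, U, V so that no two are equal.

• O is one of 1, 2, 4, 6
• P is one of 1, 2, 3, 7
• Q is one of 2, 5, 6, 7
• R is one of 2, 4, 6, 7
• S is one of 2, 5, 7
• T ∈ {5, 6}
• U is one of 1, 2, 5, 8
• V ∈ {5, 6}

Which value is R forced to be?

4

The 8 variables draw from only 8 values {1, 2, 3, 4, 5, 6, 7, 8}, so each is used; only P can be 3, hence P = 3.
The 7 still-open variables together cover exactly {1, 2, 4, 5, 6, 7, 8} — 7 values for 7 variables — and 8 appears only in U's list, so U = 8.
The 6 still-open variables draw from only 6 values {1, 2, 4, 5, 6, 7}, so each is used; only O can be 1, hence O = 1.
The 5 still-open variables together cover exactly {2, 4, 5, 6, 7} — 5 values for 5 variables — and 4 appears only in R's list, so R = 4.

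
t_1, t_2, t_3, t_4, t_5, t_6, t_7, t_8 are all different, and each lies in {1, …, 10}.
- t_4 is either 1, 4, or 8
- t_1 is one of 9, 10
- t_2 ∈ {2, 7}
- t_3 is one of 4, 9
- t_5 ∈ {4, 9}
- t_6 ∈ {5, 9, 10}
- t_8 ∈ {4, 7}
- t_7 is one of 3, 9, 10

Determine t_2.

t_3 and t_5 share exactly the 2 values {4, 9}; by pigeonhole those values go to them, so strike 4, 9 from t_1, t_4, t_6, t_7, t_8.
t_1 must be 10 (only option left). So t_6, t_7 can't be 10.
That leaves t_6 = 5.
That leaves t_7 = 3.
t_8 has just one choice, so t_8 = 7. Eliminate 7 elsewhere: t_2.
So t_2 = 2.

2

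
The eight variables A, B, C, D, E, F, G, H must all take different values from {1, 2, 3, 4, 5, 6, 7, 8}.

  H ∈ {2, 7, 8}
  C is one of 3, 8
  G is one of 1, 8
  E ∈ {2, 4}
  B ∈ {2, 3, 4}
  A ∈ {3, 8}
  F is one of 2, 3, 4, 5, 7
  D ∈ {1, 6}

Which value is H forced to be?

7

The 8 variables draw from only 8 values {1, 2, 3, 4, 5, 6, 7, 8}, so each is used; only F can be 5, hence F = 5.
The 7 still-open variables draw from only 7 values {1, 2, 3, 4, 6, 7, 8}, so each is used; only D can be 6, hence D = 6.
The 6 still-open variables together cover exactly {1, 2, 3, 4, 7, 8} — 6 values for 6 variables — and 1 appears only in G's list, so G = 1.
The 5 still-open variables draw from only 5 values {2, 3, 4, 7, 8}, so each is used; only H can be 7, hence H = 7.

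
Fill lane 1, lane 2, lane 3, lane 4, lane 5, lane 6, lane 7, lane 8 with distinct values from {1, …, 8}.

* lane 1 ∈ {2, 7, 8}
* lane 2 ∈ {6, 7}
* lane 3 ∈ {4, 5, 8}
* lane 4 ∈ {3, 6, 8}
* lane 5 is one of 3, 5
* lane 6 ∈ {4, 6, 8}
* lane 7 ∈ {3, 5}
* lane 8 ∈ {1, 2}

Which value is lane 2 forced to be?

7

The 8 variables draw from only 8 values {1, 2, 3, 4, 5, 6, 7, 8}, so each is used; only lane 8 can be 1, hence lane 8 = 1.
Among the 7 still-open variables, 2 fits only lane 1 (and all 7 values in {2, 3, 4, 5, 6, 7, 8} must be used), so lane 1 = 2.
Among the 6 still-open variables, 7 fits only lane 2 (and all 6 values in {3, 4, 5, 6, 7, 8} must be used), so lane 2 = 7.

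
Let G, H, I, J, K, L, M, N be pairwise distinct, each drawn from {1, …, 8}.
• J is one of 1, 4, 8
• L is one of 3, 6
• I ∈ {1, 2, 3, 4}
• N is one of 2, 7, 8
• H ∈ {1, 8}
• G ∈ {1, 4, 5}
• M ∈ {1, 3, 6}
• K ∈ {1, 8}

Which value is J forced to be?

The 8 variables together cover exactly {1, 2, 3, 4, 5, 6, 7, 8} — 8 values for 8 variables — and 5 appears only in G's list, so G = 5.
Among the 7 still-open variables, 7 fits only N (and all 7 values in {1, 2, 3, 4, 6, 7, 8} must be used), so N = 7.
The 6 still-open variables together cover exactly {1, 2, 3, 4, 6, 8} — 6 values for 6 variables — and 2 appears only in I's list, so I = 2.
The 5 still-open variables together cover exactly {1, 3, 4, 6, 8} — 5 values for 5 variables — and 4 appears only in J's list, so J = 4.

4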